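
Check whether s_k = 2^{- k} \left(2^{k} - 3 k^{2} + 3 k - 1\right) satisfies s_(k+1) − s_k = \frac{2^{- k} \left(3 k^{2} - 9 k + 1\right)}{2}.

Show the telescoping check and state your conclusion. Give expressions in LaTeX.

valid (s_(k+1) − s_k reduces to t_k)

s_(k+1) = (2*2**k - 3*k**2 - 3*k - 1)/(2*2**k)
s_(k+1) − s_k = (3*k**2 - 9*k + 1)/(2*2**k)
(s_(k+1) − s_k) − t_k = 0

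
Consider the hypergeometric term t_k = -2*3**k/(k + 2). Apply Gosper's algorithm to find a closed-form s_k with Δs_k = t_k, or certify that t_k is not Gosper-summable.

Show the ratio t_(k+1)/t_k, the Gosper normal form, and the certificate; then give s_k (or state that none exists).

Step 1: r(k) = 3*(k + 2)/(k + 3).
Gosper form: A/B · C(k+1)/C(k) with A=3*k + 6, B=k + 3, C=1.
Set up (3*k + 6)·f(k+1) − (k + 2)·f(k) − (1) = 0.
From deg A=1, deg B=1, deg C=0: d=-1.
Bound -1 < 0, so the key equation has no polynomial solution.

not Gosper-summable; s_k does not exist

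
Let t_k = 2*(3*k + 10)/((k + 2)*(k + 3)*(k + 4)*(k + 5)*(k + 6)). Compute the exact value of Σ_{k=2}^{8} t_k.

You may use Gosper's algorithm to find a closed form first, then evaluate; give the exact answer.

The ratio is (k + 2)*(3*k + 13)/((k + 7)*(3*k + 10)).
Normal form (A,B,C) = (k + 2, k + 7, k + 10/3).
Set up (k + 2)·f(k+1) − (k + 6)·f(k) − (k + 10/3) = 0.
d = 4 from the (1,1,1) case.
Solving with deg f ≤ 4: f(k) = k*(k + 3)*(k**2 + 11*k + 38)/120.
Certificate R = B(k−1)f/C = k*(k + 3)*(k + 6)*(k**2 + 11*k + 38)/(40*(3*k + 10)) gives s_k = k*(k**2 + 11*k + 38)/(20*(k**3 + 11*k**2 + 38*k + 40)).
s_(k+1) − s_k = 2*(3*k + 10)/(k**5 + 20*k**4 + 155*k**3 + 580*k**2 + 1044*k + 720) = t_k.
Evaluate s at k=9 and k=2: 981/20020 and 4/105; difference 131/12012.

Σ = 131/12012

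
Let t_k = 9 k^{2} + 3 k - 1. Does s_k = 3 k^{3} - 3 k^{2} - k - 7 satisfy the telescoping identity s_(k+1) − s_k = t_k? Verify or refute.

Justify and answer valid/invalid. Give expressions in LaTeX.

valid; difference matches t_k

s_(k+1) = 3*k**3 + 6*k**2 + 2*k - 8
s_(k+1) − s_k = 9*k**2 + 3*k - 1
(s_(k+1) − s_k) − t_k = 0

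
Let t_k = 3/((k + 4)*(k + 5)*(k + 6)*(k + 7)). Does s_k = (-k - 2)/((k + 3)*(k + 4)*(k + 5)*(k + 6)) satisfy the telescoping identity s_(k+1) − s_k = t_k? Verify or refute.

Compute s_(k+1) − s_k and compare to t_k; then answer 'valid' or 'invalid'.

s_(k+1) = (-k - 3)/((k + 4)*(k + 5)*(k + 6)*(k + 7))
s_(k+1) − s_k = ((k + 2)*(k + 7) - (k + 3)**2)/((k + 3)*(k + 4)*(k + 5)*(k + 6)*(k + 7))
(s_(k+1) − s_k) − t_k = -4/(k**5 + 25*k**4 + 245*k**3 + 1175*k**2 + 2754*k + 2520)

Invalid: residual -4/(k**5 + 25*k**4 + 245*k**3 + 1175*k**2 + 2754*k + 2520) ≠ 0.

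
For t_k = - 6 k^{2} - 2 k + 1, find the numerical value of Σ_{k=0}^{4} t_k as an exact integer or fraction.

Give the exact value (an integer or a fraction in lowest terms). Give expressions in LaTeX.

t_(k+1)/t_k = (6*k**2 + 14*k + 7)/(6*k**2 + 2*k - 1).
So A=1 and B=1, with C=k**2 + k/3 - 1/6.
Key eq: (1)·f(k+1) = (1)·f(k) + (k**2 + k/3 - 1/6).
From deg A=0, deg B=0, deg C=2: d=3.
A polynomial solution: f(k) = k*(2*k**2 - 2*k - 1)/6.
Then R = B(k−1)f/C = k*(2*k**2 - 2*k - 1)/(6*k**2 + 2*k - 1), so s_k = R(k)·t_k = k*(-2*k**2 + 2*k + 1).
Check: Δs_k = -6*k**2 - 2*k + 1. ✓
Evaluate s at k=5 and k=0: -195 and 0; difference -195.

Σ = -195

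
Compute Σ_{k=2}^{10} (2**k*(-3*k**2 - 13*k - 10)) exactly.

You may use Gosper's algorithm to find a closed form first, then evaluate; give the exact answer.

r(k) = 2*(3*k**2 + 19*k + 26)/(3*k**2 + 13*k + 10) after simplifying.
So A=2 and B=1, with C=k**2 + 13*k/3 + 10/3.
f must satisfy (2)·f(k+1) − (1)·f(k) = k**2 + 13*k/3 + 10/3.
d = 2 from the (0,0,2) case.
Match coefficients ⇒ f(k) = (3*k**2 + k + 2)/3.
Then R = B(k−1)f/C = (3*k**2 + k + 2)/((k + 1)*(3*k + 10)), so s_k = R(k)·t_k = 2**k*(-3*k**2 - k - 2).
Verify: 2**k*(-3*k**2 - 13*k - 10) matches t_k.
Telescoping: Σ = s_(11) − s_(2) = -770048 − (-64) = -769984.

Σ = -769984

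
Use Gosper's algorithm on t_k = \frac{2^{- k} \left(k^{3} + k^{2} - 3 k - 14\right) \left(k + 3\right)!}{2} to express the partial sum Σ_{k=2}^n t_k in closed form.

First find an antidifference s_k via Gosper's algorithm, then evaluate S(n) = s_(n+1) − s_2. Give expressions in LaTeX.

Compute t_(k+1)/t_k: get (k**4 + 8*k**3 + 18*k**2 - 7*k - 60)/(2*(k**3 + k**2 - 3*k - 14)).
Normal form (A,B,C) = (k/2 + 2, 1, k**3 + k**2 - 3*k - 14).
Set up (k/2 + 2)·f(k+1) − (1)·f(k) − (k**3 + k**2 - 3*k - 14) = 0.
Degrees (1,0,3) ⇒ d ≤ 2.
Coefficient equations give f(k) = 2*(k**2 - 3*k - 3).
R(k) = B(k−1)·f(k)/C(k) = 2*(k**2 - 3*k - 3)/(k**3 + k**2 - 3*k - 14); s_k = R·t_k = (k**2 - 3*k - 3)*factorial(k + 3)/2**k.
Check: Δs_k = (k**3 + k**2 - 3*k - 14)*factorial(k + 3)/(2*2**k). ✓
Telescope: S(n) = s_(n+1) − s_(2) = 2**(-n - 1)*(n**2 - n - 5)*factorial(n + 4) − (-150) = (300*2**n + n**6*factorial(n) + 9*n**5*factorial(n) + 20*n**4*factorial(n) - 35*n**3*factorial(n) - 201*n**2*factorial(n) - 274*n*factorial(n) - 120*factorial(n))/(2*2**n).

S(n) = \frac{2^{- n} \left(300 \cdot 2^{n} + n^{6} n! + 9 n^{5} n! + 20 n^{4} n! - 35 n^{3} n! - 201 n^{2} n! - 274 n n! - 120 n!\right)}{2}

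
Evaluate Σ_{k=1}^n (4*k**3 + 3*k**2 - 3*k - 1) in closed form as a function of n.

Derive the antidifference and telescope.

S(n) = n*(n**3 + 3*n**2 + n - 2)

The ratio is (4*k**3 + 15*k**2 + 15*k + 3)/(4*k**3 + 3*k**2 - 3*k - 1).
Factor: A=1; B=1; C=k**3 + 3*k**2/4 - 3*k/4 - 1/4.
Solve (1)·f(k+1) − (1)·f(k) = k**3 + 3*k**2/4 - 3*k/4 - 1/4.
Degrees (0,0,3) ⇒ d ≤ 4.
Solve for f: f(k) = k*(k**3 - k**2 - 2*k + 1)/4 (degree 4 ≤ 4).
So s_k = (B(k−1)f/C)·t_k = (k*(k**3 - k**2 - 2*k + 1)/(4*k**3 + 3*k**2 - 3*k - 1))·t_k = k*(k**3 - k**2 - 2*k + 1).
s_(k+1) − s_k = 4*k**3 + 3*k**2 - 3*k - 1 = t_k.
Telescope: S(n) = s_(n+1) − s_(1) = n**4 + 3*n**3 + n**2 - 2*n - 1 − (-1) = n*(n**3 + 3*n**2 + n - 2).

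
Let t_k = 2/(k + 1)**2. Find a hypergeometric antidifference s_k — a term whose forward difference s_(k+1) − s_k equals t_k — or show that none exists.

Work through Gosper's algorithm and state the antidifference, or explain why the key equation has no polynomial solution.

no hypergeometric antidifference exists

Compute t_(k+1)/t_k: get (k + 1)**2/(k + 2)**2.
Normal form (A,B,C) = (k**2 + 2*k + 1, k**2 + 4*k + 4, 1).
f must satisfy (k**2 + 2*k + 1)·f(k+1) − (k**2 + 2*k + 1)·f(k) = 1.
Degrees (2,2,0) ⇒ d ≤ 0.
f = c0 ⇒ A·f(k+1) − B(k−1)·f(k) − C = -1. The system {-1 = 0} is inconsistent; no antidifference.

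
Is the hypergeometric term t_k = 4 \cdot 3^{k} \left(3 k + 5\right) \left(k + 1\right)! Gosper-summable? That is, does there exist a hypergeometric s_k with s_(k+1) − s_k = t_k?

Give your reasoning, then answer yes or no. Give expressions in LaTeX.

Compute t_(k+1)/t_k: get 3*(k + 2)*(3*k + 8)/(3*k + 5).
A = 3*k + 6, B = 1, C = k + 5/3.
Need (3*k + 6)·f(k+1) − (1)·f(k) = k + 5/3.
Bound: deg f ≤ 0.
Coefficient equations give f(k) = 1/3.
Get s_k = R·t_k = 4*3**k*factorial(k + 1) with R(k) = B(k−1)f(k)/C(k) = 1/(3*k + 5).
Δs = 4*3**k*(3*k + 5)*factorial(k + 1), as required.

Yes. s_k = 4 \cdot 3^{k} \left(k + 1\right)!.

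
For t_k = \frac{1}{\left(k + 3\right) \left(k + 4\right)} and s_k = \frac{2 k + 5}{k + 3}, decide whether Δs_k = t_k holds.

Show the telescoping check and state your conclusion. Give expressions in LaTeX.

s_(k+1) = (2*k + 7)/(k + 4)
s_(k+1) − s_k = 1/(k**2 + 7*k + 12)
(s_(k+1) − s_k) − t_k = 0

valid (s_(k+1) − s_k reduces to t_k)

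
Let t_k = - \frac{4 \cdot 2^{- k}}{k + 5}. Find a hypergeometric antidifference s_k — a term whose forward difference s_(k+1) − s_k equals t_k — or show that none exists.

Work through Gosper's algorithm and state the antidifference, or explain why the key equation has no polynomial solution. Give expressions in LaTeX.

not Gosper-summable; s_k does not exist

The ratio is (k + 5)/(2*(k + 6)).
Normal form (A,B,C) = (k/2 + 5/2, k + 6, 1).
Key eq: (k/2 + 5/2)·f(k+1) = (k + 5)·f(k) + (1).
deg f ≤ -1 (via 1,1,0).
deg f ≤ -1 is impossible — no certificate.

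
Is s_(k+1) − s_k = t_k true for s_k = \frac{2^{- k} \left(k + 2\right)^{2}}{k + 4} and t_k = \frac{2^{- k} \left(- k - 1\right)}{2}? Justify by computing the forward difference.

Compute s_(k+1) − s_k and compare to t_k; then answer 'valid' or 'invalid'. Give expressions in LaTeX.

s_(k+1) = (k + 3)**2/(2*2**k*(k + 5))
s_(k+1) − s_k = (-k**3 - 8*k**2 - 15*k - 4)/(2*2**k*(k**2 + 9*k + 20))
(s_(k+1) − s_k) − t_k = (k**2 + 7*k + 8)/(2**k*(k**2 + 9*k + 20))

Invalid: residual \frac{2^{- k} \left(k^{2} + 7 k + 8\right)}{k^{2} + 9 k + 20} ≠ 0.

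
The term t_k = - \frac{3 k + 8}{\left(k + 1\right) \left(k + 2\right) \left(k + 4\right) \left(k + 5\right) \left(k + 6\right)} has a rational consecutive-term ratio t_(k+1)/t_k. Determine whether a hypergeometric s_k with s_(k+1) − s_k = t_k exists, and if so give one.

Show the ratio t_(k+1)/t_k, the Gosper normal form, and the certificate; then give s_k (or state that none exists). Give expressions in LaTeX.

r(k) = (k + 1)*(k + 4)*(3*k + 11)/((k + 3)*(k + 7)*(3*k + 8)) after simplifying.
Gosper form: A/B · C(k+1)/C(k) with A=k + 1, B=k + 7, C=k**2 + 17*k/3 + 8.
Key eq: (k + 1)·f(k+1) = (k + 6)·f(k) + (k**2 + 17*k/3 + 8).
From deg A=1, deg B=1, deg C=2: d=5.
Coefficient equations give f(k) = k*(k + 2)*(k + 3)*(k**2 + 10*k + 29)/60.
Get s_k = R·t_k = k*(-k**2 - 10*k - 29)/(20*(k**3 + 10*k**2 + 29*k + 20)) with R(k) = B(k−1)f(k)/C(k) = k*(k + 2)*(k + 6)*(k**2 + 10*k + 29)/(20*(3*k + 8)).
Verify: (-3*k - 8)/(k**5 + 18*k**4 + 121*k**3 + 372*k**2 + 508*k + 240) matches t_k.

s_k = \frac{k \left(- k^{2} - 10 k - 29\right)}{20 \left(k^{3} + 10 k^{2} + 29 k + 20\right)}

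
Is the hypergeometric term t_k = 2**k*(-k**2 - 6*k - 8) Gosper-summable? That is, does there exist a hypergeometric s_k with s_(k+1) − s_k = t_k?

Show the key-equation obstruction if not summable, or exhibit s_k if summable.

Yes. s_k = 2**k*(-k**2 - 2*k - 2).

Ratio r(k) = 2*(k**2 + 8*k + 15)/(k**2 + 6*k + 8).
So A=2 and B=1, with C=k**2 + 6*k + 8.
Key eq: (2)·f(k+1) = (1)·f(k) + (k**2 + 6*k + 8).
Bound: deg f ≤ 2.
Solving with deg f ≤ 2: f(k) = k**2 + 2*k + 2.
So s_k = (B(k−1)f/C)·t_k = ((k**2 + 2*k + 2)/((k + 2)*(k + 4)))·t_k = 2**k*(-k**2 - 2*k - 2).
Δs = 2**k*(-k**2 - 6*k - 8), as required.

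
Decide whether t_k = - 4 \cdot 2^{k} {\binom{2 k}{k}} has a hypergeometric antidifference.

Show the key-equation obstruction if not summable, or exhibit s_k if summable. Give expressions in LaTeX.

Compute t_(k+1)/t_k: get 4*(2*k + 1)/(k + 1).
So A=8*k + 4 and B=k + 1, with C=1.
f must satisfy (8*k + 4)·f(k+1) − (k)·f(k) = 1.
deg f ≤ -1 (via 1,1,0).
Negative degree bound (-1): no f exists, t_k not Gosper-summable.

No. Not Gosper-summable.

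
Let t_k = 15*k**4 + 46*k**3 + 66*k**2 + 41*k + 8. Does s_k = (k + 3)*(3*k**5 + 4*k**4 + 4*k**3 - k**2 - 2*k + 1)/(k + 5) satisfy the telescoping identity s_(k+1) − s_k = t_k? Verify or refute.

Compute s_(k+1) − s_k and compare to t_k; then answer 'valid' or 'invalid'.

Invalid: residual 2*(-12*k**5 - 117*k**4 - 292*k**3 - 372*k**2 - 215*k - 39)/(k**2 + 11*k + 30) ≠ 0.

s_(k+1) = (3*k**6 + 31*k**5 + 126*k**4 + 265*k**3 + 299*k**2 + 165*k + 36)/(k + 6)
s_(k+1) − s_k = (15*k**6 + 187*k**5 + 788*k**4 + 1563*k**3 + 1695*k**2 + 888*k + 162)/(k**2 + 11*k + 30)
(s_(k+1) − s_k) − t_k = 2*(-12*k**5 - 117*k**4 - 292*k**3 - 372*k**2 - 215*k - 39)/(k**2 + 11*k + 30)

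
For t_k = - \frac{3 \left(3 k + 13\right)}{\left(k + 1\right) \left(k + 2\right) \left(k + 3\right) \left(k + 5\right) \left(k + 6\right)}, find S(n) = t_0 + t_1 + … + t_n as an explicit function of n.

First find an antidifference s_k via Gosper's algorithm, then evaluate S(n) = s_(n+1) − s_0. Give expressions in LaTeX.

r(k) = (k + 1)*(k + 5)*(3*k + 16)/((k + 4)*(k + 7)*(3*k + 13)) after simplifying.
Normal form (A,B,C) = (k + 1, k + 7, k**2 + 25*k/3 + 52/3).
Need (k + 1)·f(k+1) − (k + 6)·f(k) = k**2 + 25*k/3 + 52/3.
deg f ≤ 5 (via 1,1,2).
Solving with deg f ≤ 5: f(k) = k*(k + 3)*(k + 4)*(k**2 + 8*k + 17)/30.
Certificate R = B(k−1)f/C = k*(k + 3)*(k + 6)*(k**2 + 8*k + 17)/(10*(3*k + 13)) gives s_k = 3*k*(-k**2 - 8*k - 17)/(10*(k**3 + 8*k**2 + 17*k + 10)).
Verify: 3*(-3*k - 13)/(k**5 + 17*k**4 + 107*k**3 + 307*k**2 + 396*k + 180) matches t_k.
Telescope: S(n) = s_(n+1) − s_(0) = 3*(-n**3 - 11*n**2 - 36*n - 26)/(10*(n**3 + 11*n**2 + 36*n + 36)) − (0) = 3*(-n**3 - 11*n**2 - 36*n - 26)/(10*(n**3 + 11*n**2 + 36*n + 36)).

S(n) = \frac{3 \left(- n^{3} - 11 n^{2} - 36 n - 26\right)}{10 \left(n^{3} + 11 n^{2} + 36 n + 36\right)}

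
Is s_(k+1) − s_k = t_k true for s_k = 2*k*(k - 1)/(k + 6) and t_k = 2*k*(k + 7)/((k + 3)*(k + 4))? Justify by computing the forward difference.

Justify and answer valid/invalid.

Invalid: residual 12*k*(-5*k - 23)/(k**4 + 20*k**3 + 145*k**2 + 450*k + 504) ≠ 0.

s_(k+1) = 2*k*(k + 1)/(k + 7)
s_(k+1) − s_k = 2*k*(k + 13)/(k**2 + 13*k + 42)
(s_(k+1) − s_k) − t_k = 12*k*(-5*k - 23)/(k**4 + 20*k**3 + 145*k**2 + 450*k + 504)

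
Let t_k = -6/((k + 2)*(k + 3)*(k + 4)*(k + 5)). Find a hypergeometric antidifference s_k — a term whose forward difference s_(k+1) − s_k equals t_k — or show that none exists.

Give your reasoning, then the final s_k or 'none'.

t_(k+1)/t_k = (k + 2)/(k + 6).
Take A(k)=k + 2, B(k)=k + 6, C(k)=1.
f must satisfy (k + 2)·f(k+1) − (k + 5)·f(k) = 1.
From deg A=1, deg B=1, deg C=0: d=3.
Coefficient equations give f(k) = k*(k**2 + 9*k + 26)/72.
Get s_k = R·t_k = k*(-k**2 - 9*k - 26)/(12*(k + 2)*(k + 3)*(k + 4)) with R(k) = B(k−1)f(k)/C(k) = k*(k + 5)*(k**2 + 9*k + 26)/72.
s_(k+1) − s_k = -6/(k**4 + 14*k**3 + 71*k**2 + 154*k + 120) = t_k.

s_k = k*(-k**2 - 9*k - 26)/(12*(k + 2)*(k + 3)*(k + 4))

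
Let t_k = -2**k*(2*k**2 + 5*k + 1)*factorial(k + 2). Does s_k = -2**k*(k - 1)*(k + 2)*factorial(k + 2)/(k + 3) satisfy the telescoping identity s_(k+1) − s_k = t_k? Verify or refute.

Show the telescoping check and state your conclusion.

Invalid: residual 2**k*(2*k**3 + 11*k**2 + 15*k + 4)*factorial(k + 2)/((k + 3)*(k + 4)) ≠ 0.

s_(k+1) = -2**(k + 1)*k*(k + 3)*factorial(k + 3)/(k + 4)
s_(k+1) − s_k = -2**k*(2*k**4 + 17*k**3 + 49*k**2 + 52*k + 8)*factorial(k + 2)/((k + 3)*(k + 4))
(s_(k+1) − s_k) − t_k = 2**k*(2*k**3 + 11*k**2 + 15*k + 4)*factorial(k + 2)/((k + 3)*(k + 4))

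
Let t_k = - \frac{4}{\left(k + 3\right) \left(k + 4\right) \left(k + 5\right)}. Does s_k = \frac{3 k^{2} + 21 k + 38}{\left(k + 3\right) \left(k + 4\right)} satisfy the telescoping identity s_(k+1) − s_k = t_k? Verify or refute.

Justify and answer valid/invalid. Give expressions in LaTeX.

Valid: the claim telescopes to t_k.

s_(k+1) = (21*k + 3*(k + 1)**2 + 59)/((k + 4)*(k + 5))
s_(k+1) − s_k = -4/(k**3 + 12*k**2 + 47*k + 60)
(s_(k+1) − s_k) − t_k = 0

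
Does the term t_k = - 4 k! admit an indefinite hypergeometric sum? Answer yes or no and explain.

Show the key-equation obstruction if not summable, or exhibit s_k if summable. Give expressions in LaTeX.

No — t_k has no hypergeometric antidifference.

Ratio r(k) = k + 1.
Normal form (A,B,C) = (k + 1, 1, 1).
f must satisfy (k + 1)·f(k+1) − (1)·f(k) = 1.
Bound: deg f ≤ -1.
Negative degree bound (-1): no f exists, t_k not Gosper-summable.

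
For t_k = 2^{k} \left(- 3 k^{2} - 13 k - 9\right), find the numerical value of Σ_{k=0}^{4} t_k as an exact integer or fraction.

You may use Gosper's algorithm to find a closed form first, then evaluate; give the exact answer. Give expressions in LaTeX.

Σ = -2591

The ratio is 2*(3*k**2 + 19*k + 25)/(3*k**2 + 13*k + 9).
A = 2, B = 1, C = k**2 + 13*k/3 + 3.
Key eq: (2)·f(k+1) = (1)·f(k) + (k**2 + 13*k/3 + 3).
d = 2 from the (0,0,2) case.
A polynomial solution: f(k) = (3*k**2 + k + 1)/3.
Certificate R = B(k−1)f/C = (3*k**2 + k + 1)/(3*k**2 + 13*k + 9) gives s_k = 2**k*(-3*k**2 - k - 1).
Verify: 2**k*(-3*k**2 - 13*k - 9) matches t_k.
Σ_(k=0)^(4) t_k = s_(5) − s_(0) = -2592 − (-1) = -2591.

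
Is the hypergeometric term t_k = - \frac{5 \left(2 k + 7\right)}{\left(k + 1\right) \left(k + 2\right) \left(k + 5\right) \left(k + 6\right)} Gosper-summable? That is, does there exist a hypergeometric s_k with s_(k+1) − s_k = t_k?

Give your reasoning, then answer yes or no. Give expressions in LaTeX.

Yes. s_k = \frac{k \left(- k - 6\right)}{k^{2} + 6 k + 5}.

Step 1: r(k) = (k + 1)*(k + 5)*(2*k + 9)/((k + 3)*(k + 7)*(2*k + 7)).
So A=k + 1 and B=k + 7, with C=k**3 + 21*k**2/2 + 73*k/2 + 42.
Need (k + 1)·f(k+1) − (k + 6)·f(k) = k**3 + 21*k**2/2 + 73*k/2 + 42.
Degrees (1,1,3) ⇒ d ≤ 5.
Solve for f: f(k) = k*(k + 2)*(k + 3)*(k + 4)*(k + 6)/10 (degree 5 ≤ 5).
Get s_k = R·t_k = k*(-k - 6)/(k**2 + 6*k + 5) with R(k) = B(k−1)f(k)/C(k) = k*(k + 2)*(k + 6)**2/(5*(2*k + 7)).
Verify: 5*(-2*k - 7)/(k**4 + 14*k**3 + 65*k**2 + 112*k + 60) matches t_k.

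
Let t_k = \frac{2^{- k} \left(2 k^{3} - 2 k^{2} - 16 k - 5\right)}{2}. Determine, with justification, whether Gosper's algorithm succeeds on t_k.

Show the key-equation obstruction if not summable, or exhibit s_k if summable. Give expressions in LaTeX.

Yes. s_k = 2^{- k} \left(- 2 k^{3} - 4 k^{2} + 2 k + 1\right).

t_(k+1)/t_k = (2*k**3 + 4*k**2 - 14*k - 21)/(2*(2*k**3 - 2*k**2 - 16*k - 5)).
Gosper form: A/B · C(k+1)/C(k) with A=1/2, B=1, C=k**3 - k**2 - 8*k - 5/2.
Solve (1/2)·f(k+1) − (1)·f(k) = k**3 - k**2 - 8*k - 5/2.
From deg A=0, deg B=0, deg C=3: d=3.
Match coefficients ⇒ f(k) = -2*k**3 - 4*k**2 + 2*k + 1.
R(k) = B(k−1)·f(k)/C(k) = -2*(2*k**3 + 4*k**2 - 2*k - 1)/(2*k**3 - 2*k**2 - 16*k - 5); s_k = R·t_k = (-2*k**3 - 4*k**2 + 2*k + 1)/2**k.
Δs = (2*k**3 - 2*k**2 - 16*k - 5)/(2*2**k), as required.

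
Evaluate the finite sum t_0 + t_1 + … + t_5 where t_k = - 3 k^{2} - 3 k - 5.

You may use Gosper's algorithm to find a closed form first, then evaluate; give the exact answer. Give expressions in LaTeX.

Σ = -240

t_(k+1)/t_k = (3*k**2 + 9*k + 11)/(3*k**2 + 3*k + 5).
A = 1, B = 1, C = k**2 + k + 5/3.
Need (1)·f(k+1) − (1)·f(k) = k**2 + k + 5/3.
Bound: deg f ≤ 3.
Solving with deg f ≤ 3: f(k) = k*(k**2 + 4)/3.
R(k) = B(k−1)·f(k)/C(k) = k*(k**2 + 4)/(3*k**2 + 3*k + 5); s_k = R·t_k = k*(-k**2 - 4).
s_(k+1) − s_k = -3*k**2 - 3*k - 5 = t_k.
Sum = s_(6) − s_(0); s_(6) = -240, s_(0) = 0 ⇒ -240.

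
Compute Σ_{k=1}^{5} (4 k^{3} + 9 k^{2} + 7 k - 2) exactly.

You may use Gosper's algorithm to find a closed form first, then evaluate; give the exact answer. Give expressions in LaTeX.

t_(k+1)/t_k = (4*k**3 + 21*k**2 + 37*k + 18)/(4*k**3 + 9*k**2 + 7*k - 2).
A = 1, B = 1, C = k**3 + 9*k**2/4 + 7*k/4 - 1/2.
Set up (1)·f(k+1) − (1)·f(k) − (k**3 + 9*k**2/4 + 7*k/4 - 1/2) = 0.
deg f ≤ 4 (via 0,0,3).
Solve for f: f(k) = k*(k**3 + k**2 - 4)/4 (degree 4 ≤ 4).
Then R = B(k−1)f/C = k*(k**3 + k**2 - 4)/(4*k**3 + 9*k**2 + 7*k - 2), so s_k = R(k)·t_k = k*(k**3 + k**2 - 4).
Δs = 4*k**3 + 9*k**2 + 7*k - 2, as required.
Telescoping: Σ = s_(6) − s_(1) = 1488 − (-2) = 1490.

Σ = 1490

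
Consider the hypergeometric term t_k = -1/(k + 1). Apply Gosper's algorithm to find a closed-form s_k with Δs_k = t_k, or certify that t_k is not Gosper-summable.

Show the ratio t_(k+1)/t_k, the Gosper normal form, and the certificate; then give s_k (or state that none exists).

none (Gosper's algorithm certifies no s_k)

Step 1: r(k) = (k + 1)/(k + 2).
Normal form (A,B,C) = (k + 1, k + 2, 1).
Key eq: (k + 1)·f(k+1) = (k + 1)·f(k) + (1).
Degrees (1,1,0) ⇒ d ≤ 0.
Write f(k) = c0. Then LHS − RHS = -1, requiring -1 = 0: contradictory. No certificate.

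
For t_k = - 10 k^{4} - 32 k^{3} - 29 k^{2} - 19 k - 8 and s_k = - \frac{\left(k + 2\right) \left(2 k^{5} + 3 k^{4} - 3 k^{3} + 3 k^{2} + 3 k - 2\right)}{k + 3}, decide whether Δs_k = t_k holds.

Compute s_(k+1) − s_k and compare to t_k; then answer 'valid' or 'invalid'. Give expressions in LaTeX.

s_(k+1) = (-2*k**6 - 19*k**5 - 68*k**4 - 119*k**3 - 118*k**2 - 72*k - 18)/(k + 4)
s_(k+1) − s_k = 2*(-5*k**6 - 47*k**5 - 157*k**4 - 239*k**3 - 193*k**2 - 111*k - 35)/(k**2 + 7*k + 12)
(s_(k+1) − s_k) − t_k = (8*k**5 + 59*k**4 + 128*k**3 + 103*k**2 + 62*k + 26)/(k**2 + 7*k + 12)

Invalid: residual \frac{8 k^{5} + 59 k^{4} + 128 k^{3} + 103 k^{2} + 62 k + 26}{k^{2} + 7 k + 12} ≠ 0.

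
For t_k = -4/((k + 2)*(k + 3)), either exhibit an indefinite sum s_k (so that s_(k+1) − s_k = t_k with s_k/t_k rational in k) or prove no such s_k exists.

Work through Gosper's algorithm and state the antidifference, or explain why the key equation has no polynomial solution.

The ratio is (k + 2)/(k + 4).
Normal form (A,B,C) = (k + 2, k + 4, 1).
Set up (k + 2)·f(k+1) − (k + 3)·f(k) − (1) = 0.
From deg A=1, deg B=1, deg C=0: d=1.
Coefficient equations give f(k) = k/2.
Get s_k = R·t_k = -2*k/(k + 2) with R(k) = B(k−1)f(k)/C(k) = k*(k + 3)/2.
Verify: -4/(k**2 + 5*k + 6) matches t_k.

s_k = -2*k/(k + 2)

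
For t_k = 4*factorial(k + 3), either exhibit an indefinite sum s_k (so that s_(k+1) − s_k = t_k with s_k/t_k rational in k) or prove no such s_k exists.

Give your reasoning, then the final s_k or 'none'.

Step 1: r(k) = k + 4.
Gosper form: A/B · C(k+1)/C(k) with A=k + 4, B=1, C=1.
Solve (k + 4)·f(k+1) − (1)·f(k) = 1.
d = -1 from the (1,0,0) case.
deg f ≤ -1 is impossible — no certificate.

no hypergeometric antidifference exists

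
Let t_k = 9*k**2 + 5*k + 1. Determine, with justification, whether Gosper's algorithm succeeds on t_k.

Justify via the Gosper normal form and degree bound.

Yes. s_k = k**2*(3*k - 2).

r(k) = (9*k**2 + 23*k + 15)/(9*k**2 + 5*k + 1) after simplifying.
So A=1 and B=1, with C=k**2 + 5*k/9 + 1/9.
f must satisfy (1)·f(k+1) − (1)·f(k) = k**2 + 5*k/9 + 1/9.
d = 3 from the (0,0,2) case.
Match coefficients ⇒ f(k) = k**2*(3*k - 2)/9.
Then R = B(k−1)f/C = k**2*(3*k - 2)/(9*k**2 + 5*k + 1), so s_k = R(k)·t_k = k**2*(3*k - 2).
Check: Δs_k = 9*k**2 + 5*k + 1. ✓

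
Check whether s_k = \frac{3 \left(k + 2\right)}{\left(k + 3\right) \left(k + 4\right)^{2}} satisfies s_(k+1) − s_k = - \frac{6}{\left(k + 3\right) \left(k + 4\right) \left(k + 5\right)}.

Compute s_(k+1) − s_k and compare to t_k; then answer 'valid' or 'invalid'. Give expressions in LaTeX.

Invalid: residual \frac{6 \left(3 k + 13\right)}{k^{5} + 21 k^{4} + 175 k^{3} + 723 k^{2} + 1480 k + 1200} ≠ 0.

s_(k+1) = 3*(k + 3)/((k + 4)*(k + 5)**2)
s_(k+1) − s_k = 3*(-(k + 2)*(k + 5)**2 + (k + 3)**2*(k + 4))/((k + 3)*(k + 4)**2*(k + 5)**2)
(s_(k+1) − s_k) − t_k = 6*(3*k + 13)/(k**5 + 21*k**4 + 175*k**3 + 723*k**2 + 1480*k + 1200)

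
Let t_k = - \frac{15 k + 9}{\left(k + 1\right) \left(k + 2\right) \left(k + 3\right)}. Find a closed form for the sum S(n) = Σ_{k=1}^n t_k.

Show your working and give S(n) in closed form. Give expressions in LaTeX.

S(n) = \frac{3 n \left(- 3 n - 5\right)}{2 \left(n^{2} + 5 n + 6\right)}

Compute t_(k+1)/t_k: get (k + 1)*(5*k + 8)/((k + 4)*(5*k + 3)).
Normal form (A,B,C) = (k + 1, k + 4, k + 3/5).
Set up (k + 1)·f(k+1) − (k + 3)·f(k) − (k + 3/5) = 0.
Bound: deg f ≤ 2.
Coefficient equations give f(k) = k*(2*k + 1)/5.
Get s_k = R·t_k = -3*k*(2*k + 1)/((k + 1)*(k + 2)) with R(k) = B(k−1)f(k)/C(k) = k*(k + 3)*(2*k + 1)/(5*k + 3).
Check: Δs_k = 3*(-5*k - 3)/(k**3 + 6*k**2 + 11*k + 6). ✓
Σ_(k=1)^n t_k = s_(n+1) − s_(1) = (3*(-2*n**2 - 5*n - 3)/(n**2 + 5*n + 6)) − (-3/2), i.e. 3*n*(-3*n - 5)/(2*(n**2 + 5*n + 6)).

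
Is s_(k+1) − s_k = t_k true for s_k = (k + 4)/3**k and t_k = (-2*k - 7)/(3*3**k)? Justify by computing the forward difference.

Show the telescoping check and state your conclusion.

s_(k+1) = (k + 5)/(3*3**k)
s_(k+1) − s_k = (-2*k - 7)/(3*3**k)
(s_(k+1) − s_k) − t_k = 0

Valid — Δs_k = t_k.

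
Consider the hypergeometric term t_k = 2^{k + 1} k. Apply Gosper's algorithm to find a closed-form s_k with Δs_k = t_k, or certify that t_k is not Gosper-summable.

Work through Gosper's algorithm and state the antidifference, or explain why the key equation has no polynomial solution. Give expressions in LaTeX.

Step 1: r(k) = 2 + 2/k.
Gosper form: A/B · C(k+1)/C(k) with A=2, B=1, C=k.
Set up (2)·f(k+1) − (1)·f(k) − (k) = 0.
Degrees (0,0,1) ⇒ d ≤ 1.
Coefficient equations give f(k) = k - 2.
Certificate R = B(k−1)f/C = (k - 2)/k gives s_k = 2**(k + 1)*(k - 2).
Verify: 2**(k + 1)*k matches t_k.

s_k = 2^{k + 1} \left(k - 2\right)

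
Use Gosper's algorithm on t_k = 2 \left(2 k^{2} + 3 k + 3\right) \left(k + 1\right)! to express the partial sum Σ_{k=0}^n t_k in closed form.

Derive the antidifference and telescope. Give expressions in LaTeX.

S(n) = 4 n \left(n + 2\right)! + 2 \left(n + 2\right)! + 2

t_(k+1)/t_k = (k + 2)*(3*k + 2*(k + 1)**2 + 6)/(2*k**2 + 3*k + 3).
Gosper form: A/B · C(k+1)/C(k) with A=k + 2, B=1, C=k**2 + 3*k/2 + 3/2.
Key eq: (k + 2)·f(k+1) = (1)·f(k) + (k**2 + 3*k/2 + 3/2).
From deg A=1, deg B=0, deg C=2: d=1.
Solve for f: f(k) = (2*k - 1)/2 (degree 1 ≤ 1).
R(k) = B(k−1)·f(k)/C(k) = (2*k - 1)/(2*k**2 + 3*k + 3); s_k = R·t_k = 2*(2*k - 1)*factorial(k + 1).
Δs = 2*(2*k**2 + 3*k + 3)*factorial(k + 1), as required.
s_(n+1) = 2*(2*n + 1)*factorial(n + 2) and s_(0) = -2, so S(n) = 4*n*factorial(n + 2) + 2*factorial(n + 2) + 2.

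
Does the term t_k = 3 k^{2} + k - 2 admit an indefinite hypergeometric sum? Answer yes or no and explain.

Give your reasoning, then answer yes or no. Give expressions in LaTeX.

Yes. s_k = k \left(k^{2} - k - 2\right).

r(k) = (k + 3*(k + 1)**2 - 1)/(3*k**2 + k - 2) after simplifying.
Factor: A=1; B=1; C=k**2 + k/3 - 2/3.
Set up (1)·f(k+1) − (1)·f(k) − (k**2 + k/3 - 2/3) = 0.
Degrees (0,0,2) ⇒ d ≤ 3.
A polynomial solution: f(k) = k*(k - 2)*(k + 1)/3.
Certificate R = B(k−1)f/C = k*(k - 2)/(3*k - 2) gives s_k = k*(k**2 - k - 2).
Δs = 3*k**2 + k - 2, as required.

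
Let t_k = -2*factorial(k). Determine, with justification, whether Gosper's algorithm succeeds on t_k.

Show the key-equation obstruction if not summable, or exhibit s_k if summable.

The ratio is k + 1.
Gosper form: A/B · C(k+1)/C(k) with A=k + 1, B=1, C=1.
f must satisfy (k + 1)·f(k+1) − (1)·f(k) = 1.
Bound: deg f ≤ -1.
d = -1 < 0 ⇒ no nonzero polynomial f; not summable.

No — key equation has no polynomial f.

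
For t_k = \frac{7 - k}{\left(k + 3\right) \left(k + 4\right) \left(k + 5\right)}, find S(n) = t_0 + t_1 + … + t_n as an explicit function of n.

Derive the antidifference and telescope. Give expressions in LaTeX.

S(n) = \frac{n^{2} + 15 n + 14}{6 \left(n^{2} + 9 n + 20\right)}

Ratio r(k) = (k - 6)*(k + 3)/((k - 7)*(k + 6)).
Take A(k)=k + 3, B(k)=k + 6, C(k)=k - 7.
Key eq: (k + 3)·f(k+1) = (k + 5)·f(k) + (k - 7).
d = 2 from the (1,1,1) case.
Coefficient equations give f(k) = -k*(k + 13)/6.
So s_k = (B(k−1)f/C)·t_k = (-k*(k + 5)*(k + 13)/(6*(k - 7)))·t_k = k*(k + 13)/(6*(k + 3)*(k + 4)).
Δs = (7 - k)/(k**3 + 12*k**2 + 47*k + 60), as required.
s_(n+1) = (n**2 + 15*n + 14)/(6*(n**2 + 9*n + 20)) and s_(0) = 0, so S(n) = (n**2 + 15*n + 14)/(6*(n**2 + 9*n + 20)).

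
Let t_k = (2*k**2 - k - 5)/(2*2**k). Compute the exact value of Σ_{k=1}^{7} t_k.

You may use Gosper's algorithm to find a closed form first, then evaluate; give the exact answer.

Ratio r(k) = (k/2 - (k + 1)**2 + 3)/(-2*k**2 + k + 5).
Take A(k)=1/2, B(k)=1, C(k)=k**2 - k/2 - 5/2.
f must satisfy (1/2)·f(k+1) − (1)·f(k) = k**2 - k/2 - 5/2.
d = 2 from the (0,0,2) case.
A polynomial solution: f(k) = -k*(2*k + 3).
R(k) = B(k−1)·f(k)/C(k) = -2*k*(2*k + 3)/(2*k**2 - k - 5); s_k = R·t_k = k*(-2*k - 3)/2**k.
Δs = (2*k**2 - k - 5)/(2*2**k), as required.
Evaluate s at k=8 and k=1: -19/32 and -5/2; difference 61/32.

Σ = 61/32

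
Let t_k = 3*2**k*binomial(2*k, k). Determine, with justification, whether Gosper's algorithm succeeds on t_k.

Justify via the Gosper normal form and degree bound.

No — t_k has no hypergeometric antidifference.

r(k) = 4*(2*k + 1)/(k + 1) after simplifying.
A = 8*k + 4, B = k + 1, C = 1.
Need (8*k + 4)·f(k+1) − (k)·f(k) = 1.
Degrees (1,1,0) ⇒ d ≤ -1.
Negative degree bound (-1): no f exists, t_k not Gosper-summable.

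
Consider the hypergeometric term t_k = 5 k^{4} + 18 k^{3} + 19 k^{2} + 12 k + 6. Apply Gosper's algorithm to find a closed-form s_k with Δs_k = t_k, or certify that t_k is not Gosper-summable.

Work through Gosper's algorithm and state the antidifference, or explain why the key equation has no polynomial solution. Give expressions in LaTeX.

Ratio r(k) = (5*k**4 + 38*k**3 + 103*k**2 + 124*k + 60)/(5*k**4 + 18*k**3 + 19*k**2 + 12*k + 6).
Gosper form: A/B · C(k+1)/C(k) with A=1, B=1, C=k**4 + 18*k**3/5 + 19*k**2/5 + 12*k/5 + 6/5.
Need (1)·f(k+1) − (1)·f(k) = k**4 + 18*k**3/5 + 19*k**2/5 + 12*k/5 + 6/5.
deg f ≤ 5 (via 0,0,4).
Solve for f: f(k) = k*(k + 1)*(k**3 + k**2 - 2*k + 3)/5 (degree 5 ≤ 5).
Then R = B(k−1)f/C = k*(k**3 + k**2 - 2*k + 3)/(5*k**3 + 13*k**2 + 6*k + 6), so s_k = R(k)·t_k = k*(k**4 + 2*k**3 - k**2 + k + 3).
Verify: 5*k**4 + 18*k**3 + 19*k**2 + 12*k + 6 matches t_k.

s_k = k \left(k^{4} + 2 k^{3} - k^{2} + k + 3\right)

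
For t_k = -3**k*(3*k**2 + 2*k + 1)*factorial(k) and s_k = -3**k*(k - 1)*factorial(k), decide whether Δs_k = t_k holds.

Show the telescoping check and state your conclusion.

s_(k+1) = -3**(k + 1)*k*factorial(k + 1)
s_(k+1) − s_k = -3**k*(3*k**2 + 2*k + 1)*factorial(k)
(s_(k+1) − s_k) − t_k = 0

Valid: the claim telescopes to t_k.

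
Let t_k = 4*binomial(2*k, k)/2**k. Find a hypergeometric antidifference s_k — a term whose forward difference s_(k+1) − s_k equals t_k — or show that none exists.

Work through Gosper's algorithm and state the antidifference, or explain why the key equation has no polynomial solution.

none (Gosper's algorithm certifies no s_k)

Step 1: r(k) = (2*k + 1)/(k + 1).
So A=2*k + 1 and B=k + 1, with C=1.
Solve (2*k + 1)·f(k+1) − (k)·f(k) = 1.
deg f ≤ -1 (via 1,1,0).
Negative degree bound (-1): no f exists, t_k not Gosper-summable.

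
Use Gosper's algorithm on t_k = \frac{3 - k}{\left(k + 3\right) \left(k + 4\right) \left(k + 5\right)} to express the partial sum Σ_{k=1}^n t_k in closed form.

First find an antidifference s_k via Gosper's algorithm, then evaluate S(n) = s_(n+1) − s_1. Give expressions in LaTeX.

t_(k+1)/t_k = (k - 2)*(k + 3)/((k - 3)*(k + 6)).
So A=k + 3 and B=k + 6, with C=k - 3.
f must satisfy (k + 3)·f(k+1) − (k + 5)·f(k) = k - 3.
From deg A=1, deg B=1, deg C=1: d=2.
Coefficient equations give f(k) = -k.
R(k) = B(k−1)·f(k)/C(k) = -k*(k + 5)/(k - 3); s_k = R·t_k = k/((k + 3)*(k + 4)).
s_(k+1) − s_k = (3 - k)/(k**3 + 12*k**2 + 47*k + 60) = t_k.
Telescope: S(n) = s_(n+1) − s_(1) = (n + 1)/(n**2 + 9*n + 20) − (1/20) = n*(11 - n)/(20*(n**2 + 9*n + 20)).

S(n) = \frac{n \left(11 - n\right)}{20 \left(n^{2} + 9 n + 20\right)}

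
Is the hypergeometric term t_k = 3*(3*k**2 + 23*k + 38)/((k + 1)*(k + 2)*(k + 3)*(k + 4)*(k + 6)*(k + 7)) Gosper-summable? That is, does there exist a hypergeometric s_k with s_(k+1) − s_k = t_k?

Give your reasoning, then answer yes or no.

Ratio r(k) = (k + 1)*(k + 6)*(23*k + 3*(k + 1)**2 + 61)/((k + 5)*(k + 8)*(3*k**2 + 23*k + 38)).
So A=k + 1 and B=k + 8, with C=k**3 + 38*k**2/3 + 51*k + 190/3.
Solve (k + 1)·f(k+1) − (k + 7)·f(k) = k**3 + 38*k**2/3 + 51*k + 190/3.
Bound: deg f ≤ 6.
A polynomial solution: f(k) = k*(k + 2)*(k + 4)*(k + 5)*(k**2 + 10*k + 27)/54.
Get s_k = R·t_k = k*(k**2 + 10*k + 27)/(6*(k**3 + 10*k**2 + 27*k + 18)) with R(k) = B(k−1)f(k)/C(k) = k*(k + 2)*(k + 4)*(k + 7)*(k**2 + 10*k + 27)/(18*(3*k**2 + 23*k + 38)).
Check: Δs_k = 3*(3*k**2 + 23*k + 38)/(k**6 + 23*k**5 + 207*k**4 + 925*k**3 + 2144*k**2 + 2412*k + 1008). ✓

Yes. s_k = k*(k**2 + 10*k + 27)/(6*(k**3 + 10*k**2 + 27*k + 18)).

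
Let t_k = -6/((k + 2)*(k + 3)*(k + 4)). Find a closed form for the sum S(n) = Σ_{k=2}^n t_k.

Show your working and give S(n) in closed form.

Compute t_(k+1)/t_k: get (k + 2)/(k + 5).
Normal form (A,B,C) = (k + 2, k + 5, 1).
Need (k + 2)·f(k+1) − (k + 4)·f(k) = 1.
Bound: deg f ≤ 2.
A polynomial solution: f(k) = k*(k + 5)/12.
Certificate R = B(k−1)f/C = k*(k + 4)*(k + 5)/12 gives s_k = k*(-k - 5)/(2*(k + 2)*(k + 3)).
Verify: -6/(k**3 + 9*k**2 + 26*k + 24) matches t_k.
Evaluate: s_(n+1) = (-n**2 - 7*n - 6)/(2*(n**2 + 7*n + 12)); subtract s_(2) = -7/20 ⇒ S(n) = 3*(-n**2 - 7*n + 8)/(20*(n**2 + 7*n + 12)).

S(n) = 3*(-n**2 - 7*n + 8)/(20*(n**2 + 7*n + 12))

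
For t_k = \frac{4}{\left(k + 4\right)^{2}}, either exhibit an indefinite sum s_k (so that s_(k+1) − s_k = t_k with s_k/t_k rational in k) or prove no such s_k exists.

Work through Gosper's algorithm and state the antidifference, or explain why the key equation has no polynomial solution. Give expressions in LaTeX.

Ratio r(k) = (k + 4)**2/(k + 5)**2.
So A=k**2 + 8*k + 16 and B=k**2 + 10*k + 25, with C=1.
Set up (k**2 + 8*k + 16)·f(k+1) − (k**2 + 8*k + 16)·f(k) − (1) = 0.
Bound: deg f ≤ 0.
Write f(k) = c0. Then LHS − RHS = -1, requiring -1 = 0: contradictory. No certificate.

not Gosper-summable; s_k does not exist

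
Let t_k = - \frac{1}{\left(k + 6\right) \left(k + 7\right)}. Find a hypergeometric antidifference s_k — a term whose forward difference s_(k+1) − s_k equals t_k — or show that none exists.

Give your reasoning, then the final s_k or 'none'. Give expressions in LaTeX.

s_k = - \frac{k}{6 k + 36}

Ratio r(k) = (k + 6)/(k + 8).
So A=k + 6 and B=k + 8, with C=1.
f must satisfy (k + 6)·f(k+1) − (k + 7)·f(k) = 1.
Degrees (1,1,0) ⇒ d ≤ 1.
Match coefficients ⇒ f(k) = k/6.
Then R = B(k−1)f/C = k*(k + 7)/6, so s_k = R(k)·t_k = -k/(6*k + 36).
s_(k+1) − s_k = -1/(k**2 + 13*k + 42) = t_k.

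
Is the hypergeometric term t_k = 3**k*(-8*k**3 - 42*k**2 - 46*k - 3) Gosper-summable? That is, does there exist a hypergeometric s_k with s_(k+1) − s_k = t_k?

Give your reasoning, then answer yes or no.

The ratio is 3*(8*k**3 + 66*k**2 + 154*k + 99)/(8*k**3 + 42*k**2 + 46*k + 3).
Gosper form: A/B · C(k+1)/C(k) with A=3, B=1, C=k**3 + 21*k**2/4 + 23*k/4 + 3/8.
f must satisfy (3)·f(k+1) − (1)·f(k) = k**3 + 21*k**2/4 + 23*k/4 + 3/8.
d = 3 from the (0,0,3) case.
Coefficient equations give f(k) = (k - 1)*(k + 1)*(4*k + 3)/8.
Get s_k = R·t_k = 3**k*(-4*k**3 - 3*k**2 + 4*k + 3) with R(k) = B(k−1)f(k)/C(k) = (k - 1)*(k + 1)*(4*k + 3)/(8*k**3 + 42*k**2 + 46*k + 3).
Verify: 3**k*(-8*k**3 - 42*k**2 - 46*k - 3) matches t_k.

Yes. s_k = 3**k*(-4*k**3 - 3*k**2 + 4*k + 3).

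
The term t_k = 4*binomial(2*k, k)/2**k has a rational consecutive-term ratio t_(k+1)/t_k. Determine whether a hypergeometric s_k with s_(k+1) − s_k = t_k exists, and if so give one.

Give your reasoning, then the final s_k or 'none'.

t_(k+1)/t_k = (2*k + 1)/(k + 1).
Gosper form: A/B · C(k+1)/C(k) with A=2*k + 1, B=k + 1, C=1.
Set up (2*k + 1)·f(k+1) − (k)·f(k) − (1) = 0.
Degrees (1,1,0) ⇒ d ≤ -1.
deg f ≤ -1 is impossible — no certificate.

not Gosper-summable; s_k does not exist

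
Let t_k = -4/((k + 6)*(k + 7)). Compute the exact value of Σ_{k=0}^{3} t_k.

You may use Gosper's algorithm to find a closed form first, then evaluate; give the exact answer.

Σ = -4/15

Ratio r(k) = (k + 6)/(k + 8).
A = k + 6, B = k + 8, C = 1.
Need (k + 6)·f(k+1) − (k + 7)·f(k) = 1.
d = 1 from the (1,1,0) case.
Match coefficients ⇒ f(k) = k/6.
So s_k = (B(k−1)f/C)·t_k = (k*(k + 7)/6)·t_k = -2*k/(3*k + 18).
s_(k+1) − s_k = -4/(k**2 + 13*k + 42) = t_k.
Sum = s_(4) − s_(0); s_(4) = -4/15, s_(0) = 0 ⇒ -4/15.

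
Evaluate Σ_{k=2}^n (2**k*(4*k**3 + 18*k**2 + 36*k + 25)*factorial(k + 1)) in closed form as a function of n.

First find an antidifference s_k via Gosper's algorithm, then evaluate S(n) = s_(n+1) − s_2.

S(n) = 4*2**n*n**4*factorial(n) + 24*2**n*n**3*factorial(n) + 58*2**n*n**2*factorial(n) + 66*2**n*n*factorial(n) + 28*2**n*factorial(n) - 360

r(k) = 2*(4*k**4 + 38*k**3 + 144*k**2 + 251*k + 166)/(4*k**3 + 18*k**2 + 36*k + 25) after simplifying.
Take A(k)=2*k + 4, B(k)=1, C(k)=k**3 + 9*k**2/2 + 9*k + 25/4.
f must satisfy (2*k + 4)·f(k+1) − (1)·f(k) = k**3 + 9*k**2/2 + 9*k + 25/4.
Degrees (1,0,3) ⇒ d ≤ 2.
Solving with deg f ≤ 2: f(k) = (2*k**2 + 2*k + 3)/4.
Then R = B(k−1)f/C = (2*k**2 + 2*k + 3)/(4*k**3 + 18*k**2 + 36*k + 25), so s_k = R(k)·t_k = 2**k*(2*k**2 + 2*k + 3)*factorial(k + 1).
Verify: 2**k*(4*k**3 + 18*k**2 + 36*k + 25)*factorial(k + 1) matches t_k.
s_(n+1) = 2**(n + 1)*(2*n**2 + 6*n + 7)*factorial(n + 2) and s_(2) = 360, so S(n) = 4*2**n*n**4*factorial(n) + 24*2**n*n**3*factorial(n) + 58*2**n*n**2*factorial(n) + 66*2**n*n*factorial(n) + 28*2**n*factorial(n) - 360.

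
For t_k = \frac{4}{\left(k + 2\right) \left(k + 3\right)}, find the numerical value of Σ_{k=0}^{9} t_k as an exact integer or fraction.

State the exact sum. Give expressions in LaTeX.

Σ = 5/3

The ratio is (k + 2)/(k + 4).
Take A(k)=k + 2, B(k)=k + 4, C(k)=1.
Solve (k + 2)·f(k+1) − (k + 3)·f(k) = 1.
From deg A=1, deg B=1, deg C=0: d=1.
Coefficient equations give f(k) = k/2.
R(k) = B(k−1)·f(k)/C(k) = k*(k + 3)/2; s_k = R·t_k = 2*k/(k + 2).
Δs = 4/(k**2 + 5*k + 6), as required.
Telescoping: Σ = s_(10) − s_(0) = 5/3 − (0) = 5/3.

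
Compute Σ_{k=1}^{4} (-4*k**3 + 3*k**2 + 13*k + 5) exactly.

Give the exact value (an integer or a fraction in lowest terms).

Σ = -160

t_(k+1)/t_k = (4*k**3 + 9*k**2 - 7*k - 17)/(4*k**3 - 3*k**2 - 13*k - 5).
Gosper form: A/B · C(k+1)/C(k) with A=1, B=1, C=k**3 - 3*k**2/4 - 13*k/4 - 5/4.
Key eq: (1)·f(k+1) = (1)·f(k) + (k**3 - 3*k**2/4 - 13*k/4 - 5/4).
d = 4 from the (0,0,3) case.
Solve for f: f(k) = k*(k**3 - 3*k**2 - 4*k + 1)/4 (degree 4 ≤ 4).
R(k) = B(k−1)·f(k)/C(k) = k*(k**3 - 3*k**2 - 4*k + 1)/(4*k**3 - 3*k**2 - 13*k - 5); s_k = R·t_k = k*(-k**3 + 3*k**2 + 4*k - 1).
Δs = -4*k**3 + 3*k**2 + 13*k + 5, as required.
Telescoping: Σ = s_(5) − s_(1) = -155 − (5) = -160.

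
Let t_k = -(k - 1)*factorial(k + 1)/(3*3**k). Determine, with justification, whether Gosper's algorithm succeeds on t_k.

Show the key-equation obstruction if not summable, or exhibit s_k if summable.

The ratio is k*(k + 2)/(3*(k - 1)).
A = k/3 + 2/3, B = 1, C = k - 1.
f must satisfy (k/3 + 2/3)·f(k+1) − (1)·f(k) = k - 1.
d = 0 from the (1,0,1) case.
A polynomial solution: f(k) = 3.
So s_k = (B(k−1)f/C)·t_k = (3/(k - 1))·t_k = -factorial(k + 1)/3**k.
Verify: -(k - 1)*factorial(k + 1)/(3*3**k) matches t_k.

Yes. s_k = -factorial(k + 1)/3**k.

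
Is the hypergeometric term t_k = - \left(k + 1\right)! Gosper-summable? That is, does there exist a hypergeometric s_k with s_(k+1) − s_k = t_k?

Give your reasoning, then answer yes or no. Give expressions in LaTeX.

r(k) = k + 2 after simplifying.
Factor: A=k + 2; B=1; C=1.
Key eq: (k + 2)·f(k+1) = (1)·f(k) + (1).
Degrees (1,0,0) ⇒ d ≤ -1.
Negative degree bound (-1): no f exists, t_k not Gosper-summable.

No. Not Gosper-summable.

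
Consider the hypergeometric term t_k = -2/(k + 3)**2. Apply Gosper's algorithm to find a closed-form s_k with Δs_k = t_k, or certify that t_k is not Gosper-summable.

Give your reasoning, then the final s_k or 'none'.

Compute t_(k+1)/t_k: get (k + 3)**2/(k + 4)**2.
A = k**2 + 6*k + 9, B = k**2 + 8*k + 16, C = 1.
f must satisfy (k**2 + 6*k + 9)·f(k+1) − (k**2 + 6*k + 9)·f(k) = 1.
d = 0 from the (2,2,0) case.
Generic f = c0 gives residual -1; -1 = 0 cannot hold, so t_k is not Gosper-summable.

not Gosper-summable; s_k does not exist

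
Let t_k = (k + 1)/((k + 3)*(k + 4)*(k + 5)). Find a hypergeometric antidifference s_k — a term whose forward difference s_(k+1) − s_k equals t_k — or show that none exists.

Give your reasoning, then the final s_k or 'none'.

t_(k+1)/t_k = (k + 2)*(k + 3)/((k + 1)*(k + 6)).
So A=k + 3 and B=k + 6, with C=k + 1.
Need (k + 3)·f(k+1) − (k + 5)·f(k) = k + 1.
Degrees (1,1,1) ⇒ d ≤ 2.
Match coefficients ⇒ f(k) = k*(k + 1)/6.
Then R = B(k−1)f/C = k*(k + 5)/6, so s_k = R(k)·t_k = k*(k + 1)/(6*(k + 3)*(k + 4)).
s_(k+1) − s_k = (k + 1)/(k**3 + 12*k**2 + 47*k + 60) = t_k.

s_k = k*(k + 1)/(6*(k + 3)*(k + 4))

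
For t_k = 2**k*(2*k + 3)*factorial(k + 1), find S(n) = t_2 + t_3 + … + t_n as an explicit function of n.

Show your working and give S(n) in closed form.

Compute t_(k+1)/t_k: get 2*(k + 2)*(2*k + 5)/(2*k + 3).
Gosper form: A/B · C(k+1)/C(k) with A=2*k + 4, B=1, C=k + 3/2.
Solve (2*k + 4)·f(k+1) − (1)·f(k) = k + 3/2.
Bound: deg f ≤ 0.
Solving with deg f ≤ 0: f(k) = 1/2.
Then R = B(k−1)f/C = 1/(2*k + 3), so s_k = R(k)·t_k = 2**k*factorial(k + 1).
Verify: 2**k*(2*k + 3)*factorial(k + 1) matches t_k.
Evaluate: s_(n+1) = 2**(n + 1)*factorial(n + 2); subtract s_(2) = 24 ⇒ S(n) = 2*2**n*factorial(n + 2) - 24.

S(n) = 2*2**n*factorial(n + 2) - 24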